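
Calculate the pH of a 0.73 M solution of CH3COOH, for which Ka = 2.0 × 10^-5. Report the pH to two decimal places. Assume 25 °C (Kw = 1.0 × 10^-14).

CH3COOH ⇌ CH3COO- + H+
Ka = [H+]²/(0.73 − [H+]) = 2.0 × 10^-5
Since Ka ≪ C₀, [H+] ≈ √(Ka·C₀) = 3.82 × 10^-3 M.
([H+]/C₀ = 0.52% < 5%, so the approximation holds.)
pH = −log[H+] = −log(3.82 × 10^-3) = 2.42

pH = 2.42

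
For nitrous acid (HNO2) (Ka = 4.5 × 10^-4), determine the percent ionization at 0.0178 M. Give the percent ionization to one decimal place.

HNO2 ⇌ NO2- + H+; let x = [H+] at equilibrium.
Ka = x²/(C₀ − x); solving the quadratic gives x = 2.61 × 10^-3 M.
Fraction ionized = 2.61 × 10^-3 / 0.0178 = 0.1466 → 14.7%

14.7%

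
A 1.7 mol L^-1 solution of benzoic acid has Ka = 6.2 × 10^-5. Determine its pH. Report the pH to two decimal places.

pH = 1.99

C6H5COOH ⇌ C6H5COO- + H+
From the ICE table, Ka = x²/(1.7 − x) = 6.2 × 10^-5.
Assume x ≪ 1.7: x ≈ √(6.2 × 10^-5 × 1.7) = 1.03 × 10^-2 M
pH = −log[H+] = −log(1.03 × 10^-2) = 1.99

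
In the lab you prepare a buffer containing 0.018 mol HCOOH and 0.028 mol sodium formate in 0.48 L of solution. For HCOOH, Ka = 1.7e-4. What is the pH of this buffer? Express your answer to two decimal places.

pH = 3.96

pKa = −log(1.7 × 10^-4) = 3.770
Henderson–Hasselbalch: pH = pKa + log([HCOO-]/[HCOOH]) = 3.770 + log(0.028/0.018)
pH = 3.770 + (+0.192) = 3.96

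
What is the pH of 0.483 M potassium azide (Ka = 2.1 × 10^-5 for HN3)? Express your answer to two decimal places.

N3- is the conjugate base of the weak acid HN3.
Kb = Kw/Ka = 1.0×10^-14 / 2.1 × 10^-5 = 4.76 × 10^-10
From the ICE table, Kb = x²/(0.483 − x) = 4.76 × 10^-10.
Neglecting x in the denominator: x = √(4.76 × 10^-10 × 0.483) = 1.52 × 10^-5 M
pOH = 4.82, so pH = 14.00 − pOH = 9.18

pH = 9.18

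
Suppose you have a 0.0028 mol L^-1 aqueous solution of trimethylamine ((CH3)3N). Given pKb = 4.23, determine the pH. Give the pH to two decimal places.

(CH3)3N + H2O ⇌ (CH3)3NH+ + OH-
Kb = 10^(−4.23) = 5.89 × 10^-5
From the ICE table, Kb = [OH-]²/(0.0028 − [OH-]) = 5.89 × 10^-5.
Here C₀/Kb ≈ 47.5, so the small-[OH-] approximation fails. Use the quadratic:
[OH-] = (−Kb + √(Kb² + 4·Kb·C₀))/2 = 3.78 × 10^-4 M
pOH = −log(3.78 × 10^-4) = 3.42; pH = 14.00 − 3.42 = 10.58

pH = 10.58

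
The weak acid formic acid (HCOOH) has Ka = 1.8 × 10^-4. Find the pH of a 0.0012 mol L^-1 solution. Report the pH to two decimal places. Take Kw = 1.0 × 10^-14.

HCOOH ⇌ HCOO- + H+
Ka = [H+]²/(0.0012 − [H+]) = 1.8 × 10^-4
The 5% rule fails; solving [H+]² + Ka·[H+] − Ka·C₀ = 0 exactly:
[H+] = [−0.00018 + √(0.00018² + 8.64e-07)]/2 = 3.83 × 10^-4 M
pH = −log[H+] = −log(3.83 × 10^-4) = 3.42

pH = 3.42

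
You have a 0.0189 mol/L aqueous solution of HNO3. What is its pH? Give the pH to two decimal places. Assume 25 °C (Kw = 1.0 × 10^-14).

pH = 1.72

HNO3 is a strong acid and dissociates completely, so [H+] = 0.0189 M.
pH = -log(0.0189) = 1.72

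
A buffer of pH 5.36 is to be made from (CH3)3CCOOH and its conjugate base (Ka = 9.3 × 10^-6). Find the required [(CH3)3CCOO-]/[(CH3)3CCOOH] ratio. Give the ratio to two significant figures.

ratio = 2.1

pKa = -log(9.3 × 10^-6) = 5.032
pH = pKa + log(r) ⇒ log(r) = 5.36 − 5.032 = +0.328
r = [(CH3)3CCOO-]/[(CH3)3CCOOH] = 10^(+0.328) = 2.13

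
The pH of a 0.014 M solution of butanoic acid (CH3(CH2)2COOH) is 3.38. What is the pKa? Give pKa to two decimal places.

pKa = 4.89

[H+] = 10^(-3.38) = 4.17 × 10^-4 M
At equilibrium [HA] = 0.014 − 4.17 × 10^-4 = 1.36 × 10^-2 M
Ka = [H+][A-]/[HA] = (4.17 × 10^-4)² / 1.36 × 10^-2 = 1.28 × 10^-5
pKa = -log(1.28 × 10^-5) = 4.89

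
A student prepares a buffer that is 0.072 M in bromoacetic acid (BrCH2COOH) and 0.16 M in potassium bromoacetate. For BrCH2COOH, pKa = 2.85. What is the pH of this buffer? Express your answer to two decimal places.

pH = 3.20

Henderson–Hasselbalch: pH = pKa + log([BrCH2COO-]/[BrCH2COOH]) = 2.85 + log(0.16/0.072)
pH = 2.85 + (+0.347) = 3.20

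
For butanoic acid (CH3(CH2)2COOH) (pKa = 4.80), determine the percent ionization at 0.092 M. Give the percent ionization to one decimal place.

CH3(CH2)2COOH ⇌ CH3(CH2)2COO- + H+; let x = [H+] at equilibrium.
Ka = 10^(−4.80) = 1.58 × 10^-5
x ≈ √(Ka·C₀) = √(1.58 × 10^-5 × 0.092) = 1.21 × 10^-3 M
% ionization = x/C₀ × 100% = 1.21 × 10^-3/0.092 × 100% = 1.3%

1.3%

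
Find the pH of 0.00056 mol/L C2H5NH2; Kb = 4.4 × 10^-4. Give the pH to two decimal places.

C2H5NH2 + H2O ⇌ C2H5NH3+ + OH-
Let x = [OH-] at equilibrium. Kb = x²/(0.00056 − x).
x is not negligible relative to C₀; solve x² + 0.00044·x − 2.46e-07 = 0.
x = (−Kb + √(Kb² + 4·Kb·C₀))/2 = 3.23 × 10^-4 M
pOH = 3.49, so pH = 14.00 − pOH = 10.51

pH = 10.51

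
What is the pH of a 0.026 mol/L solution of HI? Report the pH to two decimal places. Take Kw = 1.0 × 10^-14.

HI is a strong acid and dissociates completely, so [H+] = 0.026 M.
pH = -log(0.026) = 1.59

pH = 1.59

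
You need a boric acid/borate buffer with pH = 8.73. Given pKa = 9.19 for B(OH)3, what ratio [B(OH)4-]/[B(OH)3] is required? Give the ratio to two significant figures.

ratio = 0.35

pH = pKa + log(r) ⇒ log(r) = 8.73 − 9.19 = -0.46
r = [B(OH)4-]/[B(OH)3] = 10^(-0.46) = 0.347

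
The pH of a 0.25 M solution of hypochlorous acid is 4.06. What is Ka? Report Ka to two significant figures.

[H+] = 10^(-4.06) = 8.71 × 10^-5 M
At equilibrium [HA] = 0.25 − 8.71 × 10^-5 = 2.50 × 10^-1 M
Ka = [H+][A-]/[HA] = (8.71 × 10^-5)² / 2.50 × 10^-1 = 3.0 × 10^-8

Ka = 3.0 × 10^-8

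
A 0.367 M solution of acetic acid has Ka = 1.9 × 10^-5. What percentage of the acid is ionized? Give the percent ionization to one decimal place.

CH3COOH ⇌ CH3COO- + H+; let x = [H+] at equilibrium.
x ≈ √(Ka·C₀) = √(1.9 × 10^-5 × 0.367) = 2.64 × 10^-3 M
Fraction ionized = 2.64 × 10^-3 / 0.367 = 0.0072 → 0.7%

0.7%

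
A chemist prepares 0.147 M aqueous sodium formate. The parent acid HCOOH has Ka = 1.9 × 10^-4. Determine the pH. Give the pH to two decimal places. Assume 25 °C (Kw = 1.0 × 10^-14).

pH = 8.44

HCOO- is the conjugate base of the weak acid HCOOH.
Kb = Kw/Ka = 1.0×10^-14 / 1.9 × 10^-4 = 5.26 × 10^-11
From the ICE table, Kb = [OH-]²/(0.147 − [OH-]) = 5.26 × 10^-11.
Assume [OH-] ≪ 0.147: [OH-] ≈ √(5.26 × 10^-11 × 0.147) = 2.78 × 10^-6 M
pOH = −log(2.78 × 10^-6) = 5.56; pH = 14.00 − 5.56 = 8.44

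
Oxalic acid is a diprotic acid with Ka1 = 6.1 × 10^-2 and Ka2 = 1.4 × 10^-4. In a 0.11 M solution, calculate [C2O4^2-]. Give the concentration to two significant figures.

First ionization gives [H+] ≈ [HC2O4-] = 5.69 × 10^-2 M.
Second step: Ka2 = [H+][C2O4^2-]/[HC2O4-] ≈ [C2O4^2-] (since [H+] ≈ [HC2O4-]).
So [C2O4^2-] ≈ Ka2.

1.4 × 10^-4 M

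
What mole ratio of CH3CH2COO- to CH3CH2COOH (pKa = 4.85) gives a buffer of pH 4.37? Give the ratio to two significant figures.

pH = pKa + log(r) ⇒ log(r) = 4.37 − 4.85 = -0.48
r = [CH3CH2COO-]/[CH3CH2COOH] = 10^(-0.48) = 0.331

ratio = 0.33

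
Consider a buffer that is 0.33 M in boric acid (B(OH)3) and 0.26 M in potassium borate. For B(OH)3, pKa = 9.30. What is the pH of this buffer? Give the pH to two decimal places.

pH = 9.20

pH = pKa + log([A⁻]/[HA]) = 9.30 + log(0.26/0.33)
pH = 9.30 + (-0.104) = 9.20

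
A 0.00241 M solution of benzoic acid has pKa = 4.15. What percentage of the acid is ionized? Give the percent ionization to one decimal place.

C6H5COOH ⇌ C6H5COO- + H+; let x = [H+] at equilibrium.
Ka = 10^(−4.15) = 7.08 × 10^-5
Ka = x²/(C₀ − x); solving the quadratic gives x = 3.79 × 10^-4 M.
% ionization = x/C₀ × 100% = 3.79 × 10^-4/0.00241 × 100% = 15.7%

15.7%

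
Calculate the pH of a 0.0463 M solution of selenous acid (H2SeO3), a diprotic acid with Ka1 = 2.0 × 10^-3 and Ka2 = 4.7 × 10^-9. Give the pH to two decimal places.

Since Ka1 ≫ Ka2, the first ionization dominates [H+].
Ka1 = x²/(0.0463 − x) = 2.0 × 10^-3
Solving the quadratic: x = (−Ka1 + √(Ka1² + 4·Ka1·C₀))/2 = 8.67 × 10^-3 M
pH = −log(8.67 × 10^-3) = 2.06

pH = 2.06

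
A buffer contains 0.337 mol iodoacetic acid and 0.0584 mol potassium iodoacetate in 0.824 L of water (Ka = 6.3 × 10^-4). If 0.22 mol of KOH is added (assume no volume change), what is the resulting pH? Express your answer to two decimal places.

After neutralization: n(ICH2COOH) = 0.117 mol, n(ICH2COO-) = 0.278 mol.
pKa = −log(6.3 × 10^-4) = 3.201
pH = pKa + log(n_ICH2COO-/n_ICH2COOH) = 3.201 + log(0.278/0.117) = 3.201 + (+0.376)

pH = 3.58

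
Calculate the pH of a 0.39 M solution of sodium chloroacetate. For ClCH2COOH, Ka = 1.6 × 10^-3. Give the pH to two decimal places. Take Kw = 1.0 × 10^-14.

pH = 8.19

ClCH2COO- is the conjugate base of the weak acid ClCH2COOH.
Kb = Kw/Ka = 1.0×10^-14 / 1.6 × 10^-3 = 6.25 × 10^-12
Kb = [OH-]²/(0.39 − [OH-]) = 6.25 × 10^-12
Neglecting [OH-] in the denominator: [OH-] = √(6.25 × 10^-12 × 0.39) = 1.56 × 10^-6 M
Check: 0.0004% ionized — well under 5%, approximation valid.
pOH = −log(1.56 × 10^-6) = 5.81; pH = 14.00 − 5.81 = 8.19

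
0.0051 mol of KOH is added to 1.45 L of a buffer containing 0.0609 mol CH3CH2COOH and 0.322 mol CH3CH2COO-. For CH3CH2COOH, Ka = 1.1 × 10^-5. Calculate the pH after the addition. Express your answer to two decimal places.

OH- converts CH3CH2COOH to CH3CH2COO-: CH3CH2COOH → 0.0558 mol, CH3CH2COO- → 0.327 mol.
pKa = −log(1.1 × 10^-5) = 4.959
pH = pKa + log(n_CH3CH2COO-/n_CH3CH2COOH) = 4.959 + log(0.327/0.0558) = 4.959 + (+0.768)

pH = 5.73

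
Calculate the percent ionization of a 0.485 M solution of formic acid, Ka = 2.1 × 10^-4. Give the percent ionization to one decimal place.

HCOOH ⇌ HCOO- + H+; let x = [H+] at equilibrium.
x ≈ √(Ka·C₀) = √(2.1 × 10^-4 × 0.485) = 1.01 × 10^-2 M
% ionization = x/C₀ × 100% = 1.01 × 10^-2/0.485 × 100% = 2.1%

2.1%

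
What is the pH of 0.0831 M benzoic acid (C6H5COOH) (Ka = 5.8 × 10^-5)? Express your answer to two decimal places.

pH = 2.66

C6H5COOH ⇌ C6H5COO- + H+
From the ICE table, Ka = x²/(0.0831 − x) = 5.8 × 10^-5.
Since Ka ≪ C₀, x ≈ √(Ka·C₀) = 2.20 × 10^-3 M.
pH = −log[H+] = −log(2.20 × 10^-3) = 2.66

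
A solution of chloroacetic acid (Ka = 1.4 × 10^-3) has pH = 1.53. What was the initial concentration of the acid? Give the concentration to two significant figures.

C₀ = 6.5 × 10^-1 M

[H+] = 10^(-1.53) = 2.95 × 10^-2 M = x
Ka = x²/(C₀ − x) ⇒ C₀ = x + x²/Ka
C₀ = 2.95 × 10^-2 + (2.95 × 10^-2)²/(1.4 × 10^-3) = 6.51 × 10^-1 M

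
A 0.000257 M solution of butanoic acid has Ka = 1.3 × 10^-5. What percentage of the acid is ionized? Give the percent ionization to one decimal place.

20.1%

CH3(CH2)2COOH ⇌ CH3(CH2)2COO- + H+; let x = [H+] at equilibrium.
Solve x² + 1.3e-05x − 3.34e-09 = 0 → x = 5.17 × 10^-5 M
% ionization = x/C₀ × 100% = 5.17 × 10^-5/0.000257 × 100% = 20.1%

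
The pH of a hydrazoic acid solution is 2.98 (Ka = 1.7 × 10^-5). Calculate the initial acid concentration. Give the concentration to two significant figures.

[H+] = 10^(-2.98) = 1.05 × 10^-3 M = x
Ka = x²/(C₀ − x) ⇒ C₀ = x + x²/Ka
C₀ = 1.05 × 10^-3 + (1.05 × 10^-3)²/(1.7 × 10^-5) = 6.59 × 10^-2 M

C₀ = 6.6 × 10^-2 M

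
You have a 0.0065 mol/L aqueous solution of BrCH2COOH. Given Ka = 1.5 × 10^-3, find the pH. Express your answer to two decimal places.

pH = 2.61

BrCH2COOH ⇌ BrCH2COO- + H+
Let x = [H+] at equilibrium. Ka = x²/(0.0065 − x).
The 5% rule fails; solving x² + Ka·x − Ka·C₀ = 0 exactly:
x = [−0.0015 + √(0.0015² + 3.9e-05)]/2 = 2.46 × 10^-3 M
pH = −log(2.46 × 10^-3) = 2.61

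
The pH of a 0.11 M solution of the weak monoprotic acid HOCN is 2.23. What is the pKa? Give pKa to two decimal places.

pKa = 3.48

[H+] = 10^(-2.23) = 5.89 × 10^-3 M
At equilibrium [HA] = 0.11 − 5.89 × 10^-3 = 1.04 × 10^-1 M
Ka = [H+][A-]/[HA] = (5.89 × 10^-3)² / 1.04 × 10^-1 = 3.34 × 10^-4
pKa = -log(3.34 × 10^-4) = 3.48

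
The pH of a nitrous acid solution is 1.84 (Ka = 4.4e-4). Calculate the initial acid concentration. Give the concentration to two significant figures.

[H+] = 10^(-1.84) = 1.45 × 10^-2 M = x
Ka = x²/(C₀ − x) ⇒ C₀ = x + x²/Ka
C₀ = 1.45 × 10^-2 + (1.45 × 10^-2)²/(4.4 × 10^-4) = 4.92 × 10^-1 M

C₀ = 4.9 × 10^-1 M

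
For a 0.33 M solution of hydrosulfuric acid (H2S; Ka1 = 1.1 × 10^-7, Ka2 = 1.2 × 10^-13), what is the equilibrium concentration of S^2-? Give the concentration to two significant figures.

First ionization gives [H+] ≈ [HS-] = 1.91 × 10^-4 M.
Second step: Ka2 = [H+][S^2-]/[HS-] ≈ [S^2-] (since [H+] ≈ [HS-]).
So [S^2-] ≈ Ka2.

1.2 × 10^-13 M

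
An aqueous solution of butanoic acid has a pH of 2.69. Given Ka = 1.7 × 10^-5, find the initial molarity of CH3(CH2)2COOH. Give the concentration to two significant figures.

C₀ = 2.5 × 10^-1 M

[H+] = 10^(-2.69) = 2.04 × 10^-3 M = x
Ka = x²/(C₀ − x) ⇒ C₀ = x + x²/Ka
C₀ = 2.04 × 10^-3 + (2.04 × 10^-3)²/(1.7 × 10^-5) = 2.47 × 10^-1 M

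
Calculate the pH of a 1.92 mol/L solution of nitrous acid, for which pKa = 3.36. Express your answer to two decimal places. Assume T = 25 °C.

pH = 1.54

HNO2 ⇌ NO2- + H+
Ka = 10^(−3.36) = 4.37 × 10^-4
From the ICE table, Ka = [H+]²/(1.92 − [H+]) = 4.37 × 10^-4.
Assume [H+] ≪ 1.92: [H+] ≈ √(4.37 × 10^-4 × 1.92) = 2.90 × 10^-2 M
Check: 1.5% ionized — well under 5%, approximation valid.
pH = −log[H+] = −log(2.90 × 10^-2) = 1.54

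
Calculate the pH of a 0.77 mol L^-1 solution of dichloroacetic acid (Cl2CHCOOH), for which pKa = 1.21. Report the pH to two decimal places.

Cl2CHCOOH ⇌ Cl2CHCOO- + H+
Ka = 10^(−1.21) = 6.17 × 10^-2
From the ICE table, Ka = [H+]²/(0.77 − [H+]) = 6.17 × 10^-2.
The 5% rule fails; solving [H+]² + Ka·[H+] − Ka·C₀ = 0 exactly:
[H+] = (−Ka + √(Ka² + 4·Ka·C₀))/2 = 1.89 × 10^-1 M
pH = −log[H+] = −log(1.89 × 10^-1) = 0.72

pH = 0.72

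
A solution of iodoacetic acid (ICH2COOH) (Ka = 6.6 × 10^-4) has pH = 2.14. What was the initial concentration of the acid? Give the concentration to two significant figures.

[H+] = 10^(-2.14) = 7.24 × 10^-3 M = x
Ka = x²/(C₀ − x) ⇒ C₀ = x + x²/Ka
C₀ = 7.24 × 10^-3 + (7.24 × 10^-3)²/(6.6 × 10^-4) = 8.67 × 10^-2 M

C₀ = 8.7 × 10^-2 M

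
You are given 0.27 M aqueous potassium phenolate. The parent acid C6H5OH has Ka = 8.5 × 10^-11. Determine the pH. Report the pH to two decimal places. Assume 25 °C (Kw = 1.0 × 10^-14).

C6H5O- is the conjugate base of the weak acid C6H5OH.
Kb = Kw/Ka = 1.0×10^-14 / 8.5 × 10^-11 = 1.18 × 10^-4
Kb = x²/(0.27 − x) = 1.18 × 10^-4
Neglecting x in the denominator: x = √(1.18 × 10^-4 × 0.27) = 5.64 × 10^-3 M
Check: 2.1% ionized — well under 5%, approximation valid.
pOH = −log(5.64 × 10^-3) = 2.25; pH = 14.00 − 2.25 = 11.75

pH = 11.75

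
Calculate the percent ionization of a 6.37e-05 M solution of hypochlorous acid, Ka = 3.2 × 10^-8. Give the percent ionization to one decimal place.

HOCl ⇌ OCl- + H+; let x = [H+] at equilibrium.
x ≈ √(Ka·C₀) = √(3.2 × 10^-8 × 6.37e-05) = 1.43 × 10^-6 M
% ionization = x/C₀ × 100% = 1.43 × 10^-6/6.37e-05 × 100% = 2.2%

2.2%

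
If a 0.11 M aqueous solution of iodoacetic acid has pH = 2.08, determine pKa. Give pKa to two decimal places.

pKa = 3.17

[H+] = 10^(-2.08) = 8.32 × 10^-3 M
At equilibrium [HA] = 0.11 − 8.32 × 10^-3 = 1.02 × 10^-1 M
Ka = [H+][A-]/[HA] = (8.32 × 10^-3)² / 1.02 × 10^-1 = 6.79 × 10^-4
pKa = -log(6.79 × 10^-4) = 3.17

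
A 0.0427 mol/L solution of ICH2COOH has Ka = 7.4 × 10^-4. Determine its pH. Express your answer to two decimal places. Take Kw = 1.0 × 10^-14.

pH = 2.28

ICH2COOH ⇌ ICH2COO- + H+
Let x = [H+] at equilibrium. Ka = x²/(0.0427 − x).
Here C₀/Ka ≈ 57.7, so the small-x approximation fails. Use the quadratic:
x = [−0.00074 + √(0.00074² + 0.000126)]/2 = 5.26 × 10^-3 M
pH = −log(5.26 × 10^-3) = 2.28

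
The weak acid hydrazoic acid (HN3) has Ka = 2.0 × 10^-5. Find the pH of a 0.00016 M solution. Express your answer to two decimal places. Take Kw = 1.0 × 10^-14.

HN3 ⇌ N3- + H+
Let x = [H+] at equilibrium. Ka = x²/(0.00016 − x).
x is not negligible relative to C₀; solve x² + 2e-05·x − 3.2e-09 = 0.
x = (−Ka + √(Ka² + 4·Ka·C₀))/2 = 4.74 × 10^-5 M
pH = −log[H+] = −log(4.74 × 10^-5) = 4.32

pH = 4.32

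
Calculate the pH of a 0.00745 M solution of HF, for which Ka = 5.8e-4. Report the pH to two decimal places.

HF ⇌ F- + H+
Ka = [H+]²/(0.00745 − [H+]) = 5.8 × 10^-4
Here C₀/Ka ≈ 12.8, so the small-[H+] approximation fails. Use the quadratic:
[H+] = (−Ka + √(Ka² + 4·Ka·C₀))/2 = 1.81 × 10^-3 M
pH = −log(1.81 × 10^-3) = 2.74

pH = 2.74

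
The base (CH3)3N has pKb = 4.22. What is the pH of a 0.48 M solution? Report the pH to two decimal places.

pH = 11.73

(CH3)3N + H2O ⇌ (CH3)3NH+ + OH-
Kb = 10^(−4.22) = 6.03 × 10^-5
From the ICE table, Kb = [OH-]²/(0.48 − [OH-]) = 6.03 × 10^-5.
Since Kb ≪ C₀, [OH-] ≈ √(Kb·C₀) = 5.38 × 10^-3 M.
Check: 1.1% ionized — well under 5%, approximation valid.
pOH = 2.27, so pH = 14.00 − pOH = 11.73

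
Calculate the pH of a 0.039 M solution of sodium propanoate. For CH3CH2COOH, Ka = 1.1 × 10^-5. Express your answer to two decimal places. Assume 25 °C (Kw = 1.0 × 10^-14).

pH = 8.77

CH3CH2COO- is the conjugate base of the weak acid CH3CH2COOH.
Kb = Kw/Ka = 1.0×10^-14 / 1.1 × 10^-5 = 9.09 × 10^-10
Kb = [OH-]²/(0.039 − [OH-]) = 9.09 × 10^-10
Since Kb ≪ C₀, [OH-] ≈ √(Kb·C₀) = 5.95 × 10^-6 M.
([OH-]/C₀ = 0.015% < 5%, so the approximation holds.)
pOH = 5.23, so pH = 14.00 − pOH = 8.77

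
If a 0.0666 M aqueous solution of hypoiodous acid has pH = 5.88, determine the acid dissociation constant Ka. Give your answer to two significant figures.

Ka = 2.6 × 10^-11

[H+] = 10^(-5.88) = 1.32 × 10^-6 M
At equilibrium [HA] = 0.0666 − 1.32 × 10^-6 = 6.66 × 10^-2 M
Ka = [H+][A-]/[HA] = (1.32 × 10^-6)² / 6.66 × 10^-2 = 2.6 × 10^-11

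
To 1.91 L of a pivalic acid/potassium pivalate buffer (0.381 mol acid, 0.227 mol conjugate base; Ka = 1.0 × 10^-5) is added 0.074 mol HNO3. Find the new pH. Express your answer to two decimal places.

After neutralization: n((CH3)3CCOOH) = 0.455 mol, n((CH3)3CCOO-) = 0.153 mol.
pKa = −log(1.0 × 10^-5) = 5.000
pH = pKa + log([A⁻]/[HA]) = 5.000 + log(0.153/0.455) = 5.000 -0.473

pH = 4.53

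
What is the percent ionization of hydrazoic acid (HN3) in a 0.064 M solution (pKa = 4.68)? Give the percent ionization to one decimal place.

HN3 ⇌ N3- + H+; let x = [H+] at equilibrium.
Ka = 10^(−4.68) = 2.09 × 10^-5
x ≈ √(Ka·C₀) = √(2.09 × 10^-5 × 0.064) = 1.16 × 10^-3 M
% ionization = x/C₀ × 100% = 1.16 × 10^-3/0.064 × 100% = 1.8%

1.8%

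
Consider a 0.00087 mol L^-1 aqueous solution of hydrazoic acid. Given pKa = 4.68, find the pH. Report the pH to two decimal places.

pH = 3.90

HN3 ⇌ N3- + H+
Ka = 10^(−4.68) = 2.09 × 10^-5
From the ICE table, Ka = [H+]²/(0.00087 − [H+]) = 2.09 × 10^-5.
Here C₀/Ka ≈ 41.6, so the small-[H+] approximation fails. Use the quadratic:
[H+] = [−2.09e-05 + √(2.09e-05² + 7.27e-08)]/2 = 1.25 × 10^-4 M
pH = −log[H+] = −log(1.25 × 10^-4) = 3.90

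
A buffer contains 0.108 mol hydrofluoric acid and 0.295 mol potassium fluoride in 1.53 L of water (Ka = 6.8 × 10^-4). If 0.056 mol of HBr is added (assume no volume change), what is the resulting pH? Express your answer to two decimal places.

pH = 3.33

Added H+ converts F- to HF: HF → 0.164 mol, F- → 0.239 mol.
pKa = −log(6.8 × 10^-4) = 3.167
pH = pKa + log(n_F-/n_HF) = 3.167 + log(0.239/0.164) = 3.167 + (+0.164)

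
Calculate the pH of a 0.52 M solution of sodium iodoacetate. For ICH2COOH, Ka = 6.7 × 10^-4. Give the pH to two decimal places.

pH = 8.44

ICH2COO- is the conjugate base of the weak acid ICH2COOH.
Kb = Kw/Ka = 1.0×10^-14 / 6.7 × 10^-4 = 1.49 × 10^-11
From the ICE table, Kb = [OH-]²/(0.52 − [OH-]) = 1.49 × 10^-11.
Assume [OH-] ≪ 0.52: [OH-] ≈ √(1.49 × 10^-11 × 0.52) = 2.78 × 10^-6 M
Check: 0.00054% ionized — well under 5%, approximation valid.
pOH = −log(2.78 × 10^-6) = 5.56; pH = 14.00 − 5.56 = 8.44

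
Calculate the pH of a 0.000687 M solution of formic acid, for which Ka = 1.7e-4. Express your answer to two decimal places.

pH = 3.57

HCOOH ⇌ HCOO- + H+
From the ICE table, Ka = x²/(0.000687 − x) = 1.7 × 10^-4.
x is not negligible relative to C₀; solve x² + 0.00017·x − 1.17e-07 = 0.
x = [−0.00017 + √(0.00017² + 4.67e-07)]/2 = 2.67 × 10^-4 M
pH = −log[H+] = −log(2.67 × 10^-4) = 3.57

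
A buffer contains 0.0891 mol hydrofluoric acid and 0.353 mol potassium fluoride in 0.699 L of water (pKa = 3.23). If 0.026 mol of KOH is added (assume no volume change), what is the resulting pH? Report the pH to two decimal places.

OH- converts HF to F-: HF → 0.0631 mol, F- → 0.379 mol.
Henderson–Hasselbalch with mole ratio 0.379/0.0631: pH = 3.23 + (+0.779)

pH = 4.01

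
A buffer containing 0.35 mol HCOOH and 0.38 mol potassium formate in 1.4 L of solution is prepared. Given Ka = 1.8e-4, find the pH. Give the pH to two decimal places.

pKa = −log(1.8 × 10^-4) = 3.745
Using pH = pKa + log([base]/[acid]) with [base]/[acid] = 0.38/0.35:
pH = 3.745 + (+0.036) = 3.78

pH = 3.78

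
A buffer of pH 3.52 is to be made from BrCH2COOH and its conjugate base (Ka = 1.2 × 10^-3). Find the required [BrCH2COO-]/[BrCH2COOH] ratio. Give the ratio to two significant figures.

ratio = 4.0

pKa = -log(1.2 × 10^-3) = 2.921
pH = pKa + log(r) ⇒ log(r) = 3.52 − 2.921 = +0.599
r = [BrCH2COO-]/[BrCH2COOH] = 10^(+0.599) = 3.97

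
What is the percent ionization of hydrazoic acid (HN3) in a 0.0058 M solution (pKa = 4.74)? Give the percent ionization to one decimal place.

HN3 ⇌ N3- + H+; let x = [H+] at equilibrium.
Ka = 10^(−4.74) = 1.82 × 10^-5
Solve x² + 1.82e-05x − 1.06e-07 = 0 → x = 3.16 × 10^-4 M
% ionization = x/C₀ × 100% = 3.16 × 10^-4/0.0058 × 100% = 5.4%

5.4%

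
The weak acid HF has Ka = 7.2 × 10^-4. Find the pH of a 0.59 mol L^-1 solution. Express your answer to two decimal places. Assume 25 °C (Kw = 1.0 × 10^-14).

HF ⇌ F- + H+
From the ICE table, Ka = x²/(0.59 − x) = 7.2 × 10^-4.
Assume x ≪ 0.59: x ≈ √(7.2 × 10^-4 × 0.59) = 2.06 × 10^-2 M
pH = −log[H+] = −log(2.06 × 10^-2) = 1.69

pH = 1.69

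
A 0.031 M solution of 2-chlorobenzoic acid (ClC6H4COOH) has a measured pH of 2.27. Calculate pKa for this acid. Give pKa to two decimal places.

pKa = 2.95

[H+] = 10^(-2.27) = 5.37 × 10^-3 M
At equilibrium [HA] = 0.031 − 5.37 × 10^-3 = 2.56 × 10^-2 M
Ka = [H+][A-]/[HA] = (5.37 × 10^-3)² / 2.56 × 10^-2 = 1.13 × 10^-3
pKa = -log(1.13 × 10^-3) = 2.95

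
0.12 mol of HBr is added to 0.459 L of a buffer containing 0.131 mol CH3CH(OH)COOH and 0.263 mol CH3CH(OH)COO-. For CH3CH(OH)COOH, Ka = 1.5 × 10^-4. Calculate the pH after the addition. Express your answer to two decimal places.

pH = 3.58

Added H+ converts CH3CH(OH)COO- to CH3CH(OH)COOH: CH3CH(OH)COOH → 0.251 mol, CH3CH(OH)COO- → 0.143 mol.
pKa = −log(1.5 × 10^-4) = 3.824
Henderson–Hasselbalch with mole ratio 0.143/0.251: pH = 3.824 + (-0.244)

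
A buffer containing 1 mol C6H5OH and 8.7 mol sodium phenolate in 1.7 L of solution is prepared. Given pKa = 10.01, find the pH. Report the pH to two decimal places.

pH = 10.95

pH = pKa + log([A⁻]/[HA]) = 10.01 + log(8.7/1)
pH = 10.01 + (+0.940) = 10.95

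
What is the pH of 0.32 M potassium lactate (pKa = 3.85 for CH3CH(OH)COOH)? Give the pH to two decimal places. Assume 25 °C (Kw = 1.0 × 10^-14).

pH = 8.68

CH3CH(OH)COO- is the conjugate base of the weak acid CH3CH(OH)COOH.
Ka = 10^(−3.85) = 1.41 × 10^-4
Kb = Kw/Ka = 1.0×10^-14 / 1.41 × 10^-4 = 7.09 × 10^-11
From the ICE table, Kb = [OH-]²/(0.32 − [OH-]) = 7.09 × 10^-11.
Neglecting [OH-] in the denominator: [OH-] = √(7.09 × 10^-11 × 0.32) = 4.76 × 10^-6 M
([OH-]/C₀ = 0.0015% < 5%, so the approximation holds.)
pOH = −log(4.76 × 10^-6) = 5.32; pH = 14.00 − 5.32 = 8.68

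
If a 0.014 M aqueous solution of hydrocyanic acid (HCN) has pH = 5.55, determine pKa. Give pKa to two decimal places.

pKa = 9.25

[H+] = 10^(-5.55) = 2.82 × 10^-6 M
At equilibrium [HA] = 0.014 − 2.82 × 10^-6 = 1.40 × 10^-2 M
Ka = [H+][A-]/[HA] = (2.82 × 10^-6)² / 1.40 × 10^-2 = 5.68 × 10^-10
pKa = -log(5.68 × 10^-10) = 9.25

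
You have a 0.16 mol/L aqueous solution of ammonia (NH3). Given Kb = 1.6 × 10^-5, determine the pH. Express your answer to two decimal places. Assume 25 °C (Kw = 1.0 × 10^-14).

pH = 11.20

NH3 + H2O ⇌ NH4+ + OH-
From the ICE table, Kb = [OH-]²/(0.16 − [OH-]) = 1.6 × 10^-5.
Since Kb ≪ C₀, [OH-] ≈ √(Kb·C₀) = 1.60 × 10^-3 M.
([OH-]/C₀ = 1% < 5%, so the approximation holds.)
pOH = −log(1.60 × 10^-3) = 2.80; pH = 14.00 − 2.80 = 11.20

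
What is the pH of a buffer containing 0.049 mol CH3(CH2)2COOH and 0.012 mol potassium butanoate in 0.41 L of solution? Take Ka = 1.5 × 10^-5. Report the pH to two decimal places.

pH = 4.21

pKa = −log(1.5 × 10^-5) = 4.824
pH = pKa + log([A⁻]/[HA]) = 4.824 + log(0.012/0.049)
pH = 4.824 + (-0.611) = 4.21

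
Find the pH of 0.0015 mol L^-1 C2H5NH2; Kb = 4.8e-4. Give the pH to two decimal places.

C2H5NH2 + H2O ⇌ C2H5NH3+ + OH-
Kb = [OH-]²/(0.0015 − [OH-]) = 4.8 × 10^-4
[OH-] is not negligible relative to C₀; solve [OH-]² + 0.00048·[OH-] − 7.2e-07 = 0.
[OH-] = [−0.00048 + √(0.00048² + 2.88e-06)]/2 = 6.42 × 10^-4 M
pOH = −log(6.42 × 10^-4) = 3.19; pH = 14.00 − 3.19 = 10.81

pH = 10.81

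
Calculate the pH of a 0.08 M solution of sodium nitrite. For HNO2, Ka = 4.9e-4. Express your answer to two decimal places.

pH = 8.11

NO2- is the conjugate base of the weak acid HNO2.
Kb = Kw/Ka = 1.0×10^-14 / 4.9 × 10^-4 = 2.04 × 10^-11
From the ICE table, Kb = [OH-]²/(0.08 − [OH-]) = 2.04 × 10^-11.
Assume [OH-] ≪ 0.08: [OH-] ≈ √(2.04 × 10^-11 × 0.08) = 1.28 × 10^-6 M
Check: 0.0016% ionized — well under 5%, approximation valid.
pOH = 5.89, so pH = 14.00 − pOH = 8.11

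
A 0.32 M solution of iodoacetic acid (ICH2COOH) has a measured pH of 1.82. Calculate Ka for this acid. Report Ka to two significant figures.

[H+] = 10^(-1.82) = 1.51 × 10^-2 M
At equilibrium [HA] = 0.32 − 1.51 × 10^-2 = 3.05 × 10^-1 M
Ka = [H+][A-]/[HA] = (1.51 × 10^-2)² / 3.05 × 10^-1 = 7.5 × 10^-4

Ka = 7.5 × 10^-4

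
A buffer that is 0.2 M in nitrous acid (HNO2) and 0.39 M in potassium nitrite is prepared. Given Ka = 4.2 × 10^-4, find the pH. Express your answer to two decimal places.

pH = 3.67

pKa = −log(4.2 × 10^-4) = 3.377
Henderson–Hasselbalch: pH = pKa + log([NO2-]/[HNO2]) = 3.377 + log(0.39/0.2)
pH = 3.377 + (+0.290) = 3.67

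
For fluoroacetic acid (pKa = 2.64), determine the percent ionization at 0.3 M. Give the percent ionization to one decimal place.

FCH2COOH ⇌ FCH2COO- + H+; let x = [H+] at equilibrium.
Ka = 10^(−2.64) = 2.29 × 10^-3
Solve x² + 0.00229x − 0.000687 = 0 → x = 2.51 × 10^-2 M
Fraction ionized = 2.51 × 10^-2 / 0.3 = 0.0837 → 8.4%

8.4%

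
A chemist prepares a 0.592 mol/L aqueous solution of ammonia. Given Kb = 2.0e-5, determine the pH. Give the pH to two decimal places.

NH3 + H2O ⇌ NH4+ + OH-
Kb = x²/(0.592 − x) = 2.0 × 10^-5
Assume x ≪ 0.592: x ≈ √(2.0 × 10^-5 × 0.592) = 3.44 × 10^-3 M
(x/C₀ = 0.58% < 5%, so the approximation holds.)
pOH = −log(3.44 × 10^-3) = 2.46; pH = 14.00 − 2.46 = 11.54

pH = 11.54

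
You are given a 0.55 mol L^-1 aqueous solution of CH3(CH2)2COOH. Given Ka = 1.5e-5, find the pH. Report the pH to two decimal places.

CH3(CH2)2COOH ⇌ CH3(CH2)2COO- + H+
Ka = [H+]²/(0.55 − [H+]) = 1.5 × 10^-5
Since Ka ≪ C₀, [H+] ≈ √(Ka·C₀) = 2.87 × 10^-3 M.
pH = −log(2.87 × 10^-3) = 2.54

pH = 2.54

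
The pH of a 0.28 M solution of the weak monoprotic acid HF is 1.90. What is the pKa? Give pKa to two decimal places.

[H+] = 10^(-1.90) = 1.26 × 10^-2 M
At equilibrium [HA] = 0.28 − 1.26 × 10^-2 = 2.67 × 10^-1 M
Ka = [H+][A-]/[HA] = (1.26 × 10^-2)² / 2.67 × 10^-1 = 5.95 × 10^-4
pKa = -log(5.95 × 10^-4) = 3.23

pKa = 3.23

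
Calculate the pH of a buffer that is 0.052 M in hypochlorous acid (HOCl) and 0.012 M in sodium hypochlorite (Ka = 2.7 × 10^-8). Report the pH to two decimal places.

pKa = −log(2.7 × 10^-8) = 7.569
Henderson–Hasselbalch: pH = pKa + log([OCl-]/[HOCl]) = 7.569 + log(0.012/0.052)
pH = 7.569 + (-0.637) = 6.93

pH = 6.93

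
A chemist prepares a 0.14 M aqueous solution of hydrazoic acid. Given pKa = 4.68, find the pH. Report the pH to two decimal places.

pH = 2.77

HN3 ⇌ N3- + H+
Ka = 10^(−4.68) = 2.09 × 10^-5
Let x = [H+] at equilibrium. Ka = x²/(0.14 − x).
Neglecting x in the denominator: x = √(2.09 × 10^-5 × 0.14) = 1.71 × 10^-3 M
(x/C₀ = 1.2% < 5%, so the approximation holds.)
pH = −log(1.71 × 10^-3) = 2.77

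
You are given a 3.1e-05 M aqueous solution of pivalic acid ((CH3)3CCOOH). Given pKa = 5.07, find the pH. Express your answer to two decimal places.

(CH3)3CCOOH ⇌ (CH3)3CCOO- + H+
Ka = 10^(−5.07) = 8.51 × 10^-6
Ka = x²/(3.1e-05 − x) = 8.51 × 10^-6
Here C₀/Ka ≈ 3.64, so the small-x approximation fails. Use the quadratic:
x = [−8.51e-06 + √(8.51e-06² + 1.06e-09)]/2 = 1.25 × 10^-5 M
pH = −log(1.25 × 10^-5) = 4.90

pH = 4.90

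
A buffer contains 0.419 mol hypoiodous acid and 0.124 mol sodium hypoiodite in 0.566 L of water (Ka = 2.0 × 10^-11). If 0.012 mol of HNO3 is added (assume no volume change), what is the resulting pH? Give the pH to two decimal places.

pH = 10.11

After neutralization: n(HOI) = 0.431 mol, n(OI-) = 0.112 mol.
pKa = −log(2.0 × 10^-11) = 10.699
pH = pKa + log(n_OI-/n_HOI) = 10.699 + log(0.112/0.431) = 10.699 + (-0.585)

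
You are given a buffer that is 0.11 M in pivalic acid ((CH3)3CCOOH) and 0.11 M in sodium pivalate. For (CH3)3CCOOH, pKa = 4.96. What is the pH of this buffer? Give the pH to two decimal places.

Using pH = pKa + log([base]/[acid]) with [base]/[acid] = 0.11/0.11:
pH = 4.96 + (+0.000) = 4.96

pH = 4.96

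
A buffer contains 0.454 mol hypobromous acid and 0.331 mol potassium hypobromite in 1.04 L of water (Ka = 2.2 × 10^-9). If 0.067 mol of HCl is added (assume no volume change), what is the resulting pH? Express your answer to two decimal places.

pH = 8.36

After neutralization: n(HOBr) = 0.521 mol, n(OBr-) = 0.264 mol.
pKa = −log(2.2 × 10^-9) = 8.658
pH = pKa + log(n_OBr-/n_HOBr) = 8.658 + log(0.264/0.521) = 8.658 + (-0.295)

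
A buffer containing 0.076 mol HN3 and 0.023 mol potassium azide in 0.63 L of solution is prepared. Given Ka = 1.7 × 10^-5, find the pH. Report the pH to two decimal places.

pH = 4.25

pKa = −log(1.7 × 10^-5) = 4.770
Henderson–Hasselbalch: pH = pKa + log([N3-]/[HN3]) = 4.770 + log(0.023/0.076)
pH = 4.770 + (-0.519) = 4.25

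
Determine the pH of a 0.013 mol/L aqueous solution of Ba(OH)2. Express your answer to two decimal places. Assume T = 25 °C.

pH = 12.41

Ba(OH)2 is a strong base (each formula unit releases 2 OH-); [OH-] = 0.026 M.
pOH = -log(0.026) = 1.59
pH = 14.00 - 1.59 = 12.41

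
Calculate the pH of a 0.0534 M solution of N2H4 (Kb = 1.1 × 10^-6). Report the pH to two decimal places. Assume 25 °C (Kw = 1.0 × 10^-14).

pH = 10.38

N2H4 + H2O ⇌ N2H5+ + OH-
From the ICE table, Kb = [OH-]²/(0.0534 − [OH-]) = 1.1 × 10^-6.
Neglecting [OH-] in the denominator: [OH-] = √(1.1 × 10^-6 × 0.0534) = 2.42 × 10^-4 M
([OH-]/C₀ = 0.45% < 5%, so the approximation holds.)
pOH = −log(2.42 × 10^-4) = 3.62; pH = 14.00 − 3.62 = 10.38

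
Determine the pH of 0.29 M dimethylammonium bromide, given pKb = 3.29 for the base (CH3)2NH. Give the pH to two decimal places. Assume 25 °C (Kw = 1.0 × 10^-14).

(CH3)2NH2+ is the conjugate acid of the weak base (CH3)2NH.
Kb = 10^(−3.29) = 5.13 × 10^-4
Ka = Kw/Kb = 1.0×10^-14 / 5.13 × 10^-4 = 1.95 × 10^-11
From the ICE table, Ka = [H+]²/(0.29 − [H+]) = 1.95 × 10^-11.
Neglecting [H+] in the denominator: [H+] = √(1.95 × 10^-11 × 0.29) = 2.38 × 10^-6 M
pH = −log(2.38 × 10^-6) = 5.62

pH = 5.62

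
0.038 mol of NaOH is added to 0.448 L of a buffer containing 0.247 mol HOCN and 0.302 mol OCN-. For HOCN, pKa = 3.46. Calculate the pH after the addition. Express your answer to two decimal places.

pH = 3.67

OH- converts HOCN to OCN-: HOCN → 0.209 mol, OCN- → 0.34 mol.
pH = pKa + log([A⁻]/[HA]) = 3.46 + log(0.34/0.209) = 3.46 +0.211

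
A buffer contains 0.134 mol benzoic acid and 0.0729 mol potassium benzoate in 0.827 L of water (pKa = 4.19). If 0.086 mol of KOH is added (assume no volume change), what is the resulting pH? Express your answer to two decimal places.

OH- converts C6H5COOH to C6H5COO-: C6H5COOH → 0.048 mol, C6H5COO- → 0.159 mol.
pH = pKa + log(n_C6H5COO-/n_C6H5COOH) = 4.19 + log(0.159/0.048) = 4.19 + (+0.520)

pH = 4.71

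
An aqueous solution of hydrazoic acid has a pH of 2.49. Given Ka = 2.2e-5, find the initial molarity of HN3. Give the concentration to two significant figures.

C₀ = 4.8 × 10^-1 M

[H+] = 10^(-2.49) = 3.24 × 10^-3 M = x
Ka = x²/(C₀ − x) ⇒ C₀ = x + x²/Ka
C₀ = 3.24 × 10^-3 + (3.24 × 10^-3)²/(2.2 × 10^-5) = 4.80 × 10^-1 M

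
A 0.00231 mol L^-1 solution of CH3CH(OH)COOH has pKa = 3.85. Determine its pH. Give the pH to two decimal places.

pH = 3.30

CH3CH(OH)COOH ⇌ CH3CH(OH)COO- + H+
Ka = 10^(−3.85) = 1.41 × 10^-4
From the ICE table, Ka = x²/(0.00231 − x) = 1.41 × 10^-4.
Here C₀/Ka ≈ 16.4, so the small-x approximation fails. Use the quadratic:
x = (−Ka + √(Ka² + 4·Ka·C₀))/2 = 5.05 × 10^-4 M
pH = −log(5.05 × 10^-4) = 3.30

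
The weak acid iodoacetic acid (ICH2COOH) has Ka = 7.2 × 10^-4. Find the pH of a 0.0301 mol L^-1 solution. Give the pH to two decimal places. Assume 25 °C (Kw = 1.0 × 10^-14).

pH = 2.37

ICH2COOH ⇌ ICH2COO- + H+
Ka = [H+]²/(0.0301 − [H+]) = 7.2 × 10^-4
[H+] is not negligible relative to C₀; solve [H+]² + 0.00072·[H+] − 2.17e-05 = 0.
[H+] = (−Ka + √(Ka² + 4·Ka·C₀))/2 = 4.31 × 10^-3 M
pH = −log[H+] = −log(4.31 × 10^-3) = 2.37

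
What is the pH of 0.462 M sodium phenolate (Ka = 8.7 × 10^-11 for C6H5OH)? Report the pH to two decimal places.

C6H5O- is the conjugate base of the weak acid C6H5OH.
Kb = Kw/Ka = 1.0×10^-14 / 8.7 × 10^-11 = 1.15 × 10^-4
Kb = x²/(0.462 − x) = 1.15 × 10^-4
Since Kb ≪ C₀, x ≈ √(Kb·C₀) = 7.29 × 10^-3 M.
Check: 1.6% ionized — well under 5%, approximation valid.
pOH = 2.14, so pH = 14.00 − pOH = 11.86

pH = 11.86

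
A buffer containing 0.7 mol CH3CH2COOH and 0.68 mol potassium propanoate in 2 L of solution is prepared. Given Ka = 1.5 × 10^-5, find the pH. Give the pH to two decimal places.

pKa = −log(1.5 × 10^-5) = 4.824
Using pH = pKa + log([base]/[acid]) with [base]/[acid] = 0.68/0.7:
pH = 4.824 + (-0.013) = 4.81

pH = 4.81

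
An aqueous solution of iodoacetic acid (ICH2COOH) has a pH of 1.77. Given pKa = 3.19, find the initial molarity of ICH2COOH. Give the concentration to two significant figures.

C₀ = 4.6 × 10^-1 M

[H+] = 10^(-1.77) = 1.70 × 10^-2 M = x
Ka = 10^(−3.19) = 6.46 × 10^-4
Ka = x²/(C₀ − x) ⇒ C₀ = x + x²/Ka
C₀ = 1.70 × 10^-2 + (1.70 × 10^-2)²/(6.46 × 10^-4) = 4.64 × 10^-1 M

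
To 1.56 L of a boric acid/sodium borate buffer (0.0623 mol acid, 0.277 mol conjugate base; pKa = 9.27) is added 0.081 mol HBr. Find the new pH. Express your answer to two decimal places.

After neutralization: n(B(OH)3) = 0.143 mol, n(B(OH)4-) = 0.196 mol.
Henderson–Hasselbalch with mole ratio 0.196/0.143: pH = 9.27 + (+0.137)

pH = 9.41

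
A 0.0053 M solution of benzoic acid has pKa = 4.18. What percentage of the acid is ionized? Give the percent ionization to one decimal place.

C6H5COOH ⇌ C6H5COO- + H+; let x = [H+] at equilibrium.
Ka = 10^(−4.18) = 6.61 × 10^-5
Solve x² + 6.61e-05x − 3.5e-07 = 0 → x = 5.60 × 10^-4 M
% ionization = x/C₀ × 100% = 5.60 × 10^-4/0.0053 × 100% = 10.6%

10.6%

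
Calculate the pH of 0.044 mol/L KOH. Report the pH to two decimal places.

KOH is a strong base; [OH-] = 0.044 M.
pOH = -log(0.044) = 1.36
pH = 14.00 - 1.36 = 12.64

pH = 12.64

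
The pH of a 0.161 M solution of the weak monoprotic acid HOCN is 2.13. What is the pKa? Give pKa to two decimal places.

[H+] = 10^(-2.13) = 7.41 × 10^-3 M
At equilibrium [HA] = 0.161 − 7.41 × 10^-3 = 1.54 × 10^-1 M
Ka = [H+][A-]/[HA] = (7.41 × 10^-3)² / 1.54 × 10^-1 = 3.57 × 10^-4
pKa = -log(3.57 × 10^-4) = 3.45

pKa = 3.45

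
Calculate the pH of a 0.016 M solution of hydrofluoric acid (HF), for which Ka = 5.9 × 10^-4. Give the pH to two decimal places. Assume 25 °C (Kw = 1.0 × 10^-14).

HF ⇌ F- + H+
From the ICE table, Ka = [H+]²/(0.016 − [H+]) = 5.9 × 10^-4.
Here C₀/Ka ≈ 27.1, so the small-[H+] approximation fails. Use the quadratic:
[H+] = (−Ka + √(Ka² + 4·Ka·C₀))/2 = 2.79 × 10^-3 M
pH = −log[H+] = −log(2.79 × 10^-3) = 2.55

pH = 2.55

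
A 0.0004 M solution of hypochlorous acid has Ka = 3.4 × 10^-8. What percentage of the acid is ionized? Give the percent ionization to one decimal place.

0.9%

HOCl ⇌ OCl- + H+; let x = [H+] at equilibrium.
x ≈ √(Ka·C₀) = √(3.4 × 10^-8 × 0.0004) = 3.69 × 10^-6 M
% ionization = x/C₀ × 100% = 3.69 × 10^-6/0.0004 × 100% = 0.9%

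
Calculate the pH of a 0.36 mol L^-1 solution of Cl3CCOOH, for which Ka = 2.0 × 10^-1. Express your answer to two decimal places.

pH = 0.73

Cl3CCOOH ⇌ Cl3CCOO- + H+
Ka = [H+]²/(0.36 − [H+]) = 2.0 × 10^-1
The 5% rule fails; solving [H+]² + Ka·[H+] − Ka·C₀ = 0 exactly:
[H+] = (−Ka + √(Ka² + 4·Ka·C₀))/2 = 1.86 × 10^-1 M
pH = −log(1.86 × 10^-1) = 0.73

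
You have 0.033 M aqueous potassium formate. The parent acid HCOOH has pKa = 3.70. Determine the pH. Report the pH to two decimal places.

pH = 8.11

HCOO- is the conjugate base of the weak acid HCOOH.
Ka = 10^(−3.70) = 2.00 × 10^-4
Kb = Kw/Ka = 1.0×10^-14 / 2.00 × 10^-4 = 5.00 × 10^-11
Kb = [OH-]²/(0.033 − [OH-]) = 5.00 × 10^-11
Since Kb ≪ C₀, [OH-] ≈ √(Kb·C₀) = 1.28 × 10^-6 M.
Check: 0.0039% ionized — well under 5%, approximation valid.
pOH = 5.89, so pH = 14.00 − pOH = 8.11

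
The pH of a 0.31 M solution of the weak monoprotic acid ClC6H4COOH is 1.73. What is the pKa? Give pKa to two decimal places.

[H+] = 10^(-1.73) = 1.86 × 10^-2 M
At equilibrium [HA] = 0.31 − 1.86 × 10^-2 = 2.91 × 10^-1 M
Ka = [H+][A-]/[HA] = (1.86 × 10^-2)² / 2.91 × 10^-1 = 1.19 × 10^-3
pKa = -log(1.19 × 10^-3) = 2.92

pKa = 2.92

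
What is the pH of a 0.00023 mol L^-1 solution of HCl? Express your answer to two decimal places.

pH = 3.64

HCl is a strong acid and dissociates completely, so [H+] = 0.00023 M.
pH = -log(0.00023) = 3.64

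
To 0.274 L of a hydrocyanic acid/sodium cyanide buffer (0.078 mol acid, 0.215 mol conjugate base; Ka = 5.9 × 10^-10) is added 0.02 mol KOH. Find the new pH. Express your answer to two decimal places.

pH = 9.84

After neutralization: n(HCN) = 0.058 mol, n(CN-) = 0.235 mol.
pKa = −log(5.9 × 10^-10) = 9.229
Henderson–Hasselbalch with mole ratio 0.235/0.058: pH = 9.229 + (+0.608)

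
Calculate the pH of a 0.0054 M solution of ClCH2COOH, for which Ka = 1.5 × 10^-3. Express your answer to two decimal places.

pH = 2.66

ClCH2COOH ⇌ ClCH2COO- + H+
From the ICE table, Ka = x²/(0.0054 − x) = 1.5 × 10^-3.
The 5% rule fails; solving x² + Ka·x − Ka·C₀ = 0 exactly:
x = [−0.0015 + √(0.0015² + 3.24e-05)]/2 = 2.19 × 10^-3 M
pH = −log(2.19 × 10^-3) = 2.66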